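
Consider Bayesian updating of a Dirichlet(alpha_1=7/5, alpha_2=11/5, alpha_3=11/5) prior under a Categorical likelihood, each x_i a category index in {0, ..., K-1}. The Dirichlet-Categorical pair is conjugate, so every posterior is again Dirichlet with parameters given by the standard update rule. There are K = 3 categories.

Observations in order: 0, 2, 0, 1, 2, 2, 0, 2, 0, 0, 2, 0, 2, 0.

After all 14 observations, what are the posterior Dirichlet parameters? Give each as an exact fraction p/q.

obs 1: x=0 → posterior Dirichlet(12/5, 11/5, 11/5)
obs 2: x=2 → posterior Dirichlet(12/5, 11/5, 16/5)
obs 3: x=0 → posterior Dirichlet(17/5, 11/5, 16/5)
obs 4: x=1 → posterior Dirichlet(17/5, 16/5, 16/5)
obs 5: x=2 → posterior Dirichlet(17/5, 16/5, 21/5)
obs 6: x=2 → posterior Dirichlet(17/5, 16/5, 26/5)
obs 7: x=0 → posterior Dirichlet(22/5, 16/5, 26/5)
obs 8: x=2 → posterior Dirichlet(22/5, 16/5, 31/5)
obs 9: x=0 → posterior Dirichlet(27/5, 16/5, 31/5)
obs 10: x=0 → posterior Dirichlet(32/5, 16/5, 31/5)
obs 11: x=2 → posterior Dirichlet(32/5, 16/5, 36/5)
obs 12: x=0 → posterior Dirichlet(37/5, 16/5, 36/5)
obs 13: x=2 → posterior Dirichlet(37/5, 16/5, 41/5)
obs 14: x=0 → posterior Dirichlet(42/5, 16/5, 41/5)

alpha_1=42/5, alpha_2=16/5, alpha_3=41/5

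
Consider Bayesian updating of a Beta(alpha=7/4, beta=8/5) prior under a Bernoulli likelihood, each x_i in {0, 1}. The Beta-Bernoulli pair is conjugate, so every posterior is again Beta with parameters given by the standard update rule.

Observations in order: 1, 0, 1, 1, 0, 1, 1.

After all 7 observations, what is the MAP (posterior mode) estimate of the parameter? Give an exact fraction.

obs 1: x=1 → posterior Beta(11/4, 8/5)
obs 2: x=0 → posterior Beta(11/4, 13/5)
obs 3: x=1 → posterior Beta(15/4, 13/5)
obs 4: x=1 → posterior Beta(19/4, 13/5)
obs 5: x=0 → posterior Beta(19/4, 18/5)
obs 6: x=1 → posterior Beta(23/4, 18/5)
obs 7: x=1 → posterior Beta(27/4, 18/5)

115/167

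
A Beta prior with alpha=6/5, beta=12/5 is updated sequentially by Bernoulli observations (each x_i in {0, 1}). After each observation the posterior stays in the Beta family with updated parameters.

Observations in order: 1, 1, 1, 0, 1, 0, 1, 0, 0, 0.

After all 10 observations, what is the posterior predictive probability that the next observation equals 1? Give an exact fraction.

31/68

obs 1: x=1 → posterior Beta(11/5, 12/5)
obs 2: x=1 → posterior Beta(16/5, 12/5)
obs 3: x=1 → posterior Beta(21/5, 12/5)
obs 4: x=0 → posterior Beta(21/5, 17/5)
obs 5: x=1 → posterior Beta(26/5, 17/5)
obs 6: x=0 → posterior Beta(26/5, 22/5)
obs 7: x=1 → posterior Beta(31/5, 22/5)
obs 8: x=0 → posterior Beta(31/5, 27/5)
obs 9: x=0 → posterior Beta(31/5, 32/5)
obs 10: x=0 → posterior Beta(31/5, 37/5)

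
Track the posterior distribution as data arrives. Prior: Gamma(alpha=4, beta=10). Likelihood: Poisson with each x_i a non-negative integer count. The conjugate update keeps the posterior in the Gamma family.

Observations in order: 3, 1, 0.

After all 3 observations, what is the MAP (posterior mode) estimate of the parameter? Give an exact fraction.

7/13

obs 1: x=3 → posterior Gamma(7, 11)
obs 2: x=1 → posterior Gamma(8, 12)
obs 3: x=0 → posterior Gamma(8, 13)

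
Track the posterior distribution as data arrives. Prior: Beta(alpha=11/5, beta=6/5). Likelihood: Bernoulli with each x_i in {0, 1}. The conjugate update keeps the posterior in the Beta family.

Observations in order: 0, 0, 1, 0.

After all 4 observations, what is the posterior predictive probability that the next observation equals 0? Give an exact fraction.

obs 1: x=0 → posterior Beta(11/5, 11/5)
obs 2: x=0 → posterior Beta(11/5, 16/5)
obs 3: x=1 → posterior Beta(16/5, 16/5)
obs 4: x=0 → posterior Beta(16/5, 21/5)

21/37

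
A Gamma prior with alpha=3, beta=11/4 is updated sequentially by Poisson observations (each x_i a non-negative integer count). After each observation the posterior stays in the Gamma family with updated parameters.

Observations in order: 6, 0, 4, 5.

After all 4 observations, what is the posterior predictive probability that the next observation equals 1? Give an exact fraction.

4186781064218884297708092168/21670662219970396194714277471

obs 1: x=6 → posterior Gamma(9, 15/4)
obs 2: x=0 → posterior Gamma(9, 19/4)
obs 3: x=4 → posterior Gamma(13, 23/4)
obs 4: x=5 → posterior Gamma(18, 27/4)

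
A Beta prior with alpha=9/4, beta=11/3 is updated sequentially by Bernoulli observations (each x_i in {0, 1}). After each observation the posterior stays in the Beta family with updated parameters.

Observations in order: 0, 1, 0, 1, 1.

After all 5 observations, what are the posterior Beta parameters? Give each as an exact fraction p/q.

alpha=21/4, beta=17/3

obs 1: x=0 → posterior Beta(9/4, 14/3)
obs 2: x=1 → posterior Beta(13/4, 14/3)
obs 3: x=0 → posterior Beta(13/4, 17/3)
obs 4: x=1 → posterior Beta(17/4, 17/3)
obs 5: x=1 → posterior Beta(21/4, 17/3)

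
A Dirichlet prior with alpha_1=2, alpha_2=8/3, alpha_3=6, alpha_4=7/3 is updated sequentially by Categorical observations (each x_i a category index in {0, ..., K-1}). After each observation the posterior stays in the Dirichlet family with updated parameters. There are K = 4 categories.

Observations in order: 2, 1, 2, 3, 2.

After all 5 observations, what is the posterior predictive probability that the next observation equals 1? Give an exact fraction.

11/54

obs 1: x=2 → posterior Dirichlet(2, 8/3, 7, 7/3)
obs 2: x=1 → posterior Dirichlet(2, 11/3, 7, 7/3)
obs 3: x=2 → posterior Dirichlet(2, 11/3, 8, 7/3)
obs 4: x=3 → posterior Dirichlet(2, 11/3, 8, 10/3)
obs 5: x=2 → posterior Dirichlet(2, 11/3, 9, 10/3)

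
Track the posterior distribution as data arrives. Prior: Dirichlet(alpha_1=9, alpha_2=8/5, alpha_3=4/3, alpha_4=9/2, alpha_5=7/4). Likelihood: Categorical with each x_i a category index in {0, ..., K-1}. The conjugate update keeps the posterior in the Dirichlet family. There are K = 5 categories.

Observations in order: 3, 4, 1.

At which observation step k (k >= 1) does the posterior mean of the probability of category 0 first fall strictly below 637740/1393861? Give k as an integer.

k = 2

obs 1: x=3 → posterior Dirichlet(9, 8/5, 4/3, 11/2, 7/4)
obs 2: x=4 → posterior Dirichlet(9, 8/5, 4/3, 11/2, 11/4)
obs 3: x=1 → posterior Dirichlet(9, 13/5, 4/3, 11/2, 11/4)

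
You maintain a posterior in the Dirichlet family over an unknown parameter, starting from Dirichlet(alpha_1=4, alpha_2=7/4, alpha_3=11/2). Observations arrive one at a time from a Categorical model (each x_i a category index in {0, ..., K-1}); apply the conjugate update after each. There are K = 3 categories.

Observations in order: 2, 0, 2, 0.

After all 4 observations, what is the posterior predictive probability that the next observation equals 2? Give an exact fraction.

30/61

obs 1: x=2 → posterior Dirichlet(4, 7/4, 13/2)
obs 2: x=0 → posterior Dirichlet(5, 7/4, 13/2)
obs 3: x=2 → posterior Dirichlet(5, 7/4, 15/2)
obs 4: x=0 → posterior Dirichlet(6, 7/4, 15/2)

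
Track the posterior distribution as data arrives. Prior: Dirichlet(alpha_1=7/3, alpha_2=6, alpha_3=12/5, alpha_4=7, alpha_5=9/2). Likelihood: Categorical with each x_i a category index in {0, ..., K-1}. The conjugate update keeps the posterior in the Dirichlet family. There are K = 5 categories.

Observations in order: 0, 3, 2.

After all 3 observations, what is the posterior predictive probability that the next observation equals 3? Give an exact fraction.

240/757

obs 1: x=0 → posterior Dirichlet(10/3, 6, 12/5, 7, 9/2)
obs 2: x=3 → posterior Dirichlet(10/3, 6, 12/5, 8, 9/2)
obs 3: x=2 → posterior Dirichlet(10/3, 6, 17/5, 8, 9/2)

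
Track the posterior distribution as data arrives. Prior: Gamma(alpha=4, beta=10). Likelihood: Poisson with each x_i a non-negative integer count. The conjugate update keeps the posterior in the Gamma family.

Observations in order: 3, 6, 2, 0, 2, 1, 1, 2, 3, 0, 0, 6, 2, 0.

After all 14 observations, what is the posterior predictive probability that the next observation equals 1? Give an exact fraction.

4697964309266126486835127233212782571717394432/13552527156068805425093160010874271392822265625

obs 1: x=3 → posterior Gamma(7, 11)
obs 2: x=6 → posterior Gamma(13, 12)
obs 3: x=2 → posterior Gamma(15, 13)
obs 4: x=0 → posterior Gamma(15, 14)
obs 5: x=2 → posterior Gamma(17, 15)
obs 6: x=1 → posterior Gamma(18, 16)
obs 7: x=1 → posterior Gamma(19, 17)
obs 8: x=2 → posterior Gamma(21, 18)
obs 9: x=3 → posterior Gamma(24, 19)
obs 10: x=0 → posterior Gamma(24, 20)
obs 11: x=0 → posterior Gamma(24, 21)
obs 12: x=6 → posterior Gamma(30, 22)
obs 13: x=2 → posterior Gamma(32, 23)
obs 14: x=0 → posterior Gamma(32, 24)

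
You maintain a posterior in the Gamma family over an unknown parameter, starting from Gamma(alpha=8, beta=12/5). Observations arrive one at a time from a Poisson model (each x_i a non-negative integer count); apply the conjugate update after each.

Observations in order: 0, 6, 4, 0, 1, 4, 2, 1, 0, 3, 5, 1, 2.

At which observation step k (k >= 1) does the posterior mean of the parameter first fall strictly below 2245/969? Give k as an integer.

k = 9

obs 1: x=0 → posterior Gamma(8, 17/5)
obs 2: x=6 → posterior Gamma(14, 22/5)
obs 3: x=4 → posterior Gamma(18, 27/5)
obs 4: x=0 → posterior Gamma(18, 32/5)
obs 5: x=1 → posterior Gamma(19, 37/5)
obs 6: x=4 → posterior Gamma(23, 42/5)
obs 7: x=2 → posterior Gamma(25, 47/5)
obs 8: x=1 → posterior Gamma(26, 52/5)
obs 9: x=0 → posterior Gamma(26, 57/5)
obs 10: x=3 → posterior Gamma(29, 62/5)
obs 11: x=5 → posterior Gamma(34, 67/5)
obs 12: x=1 → posterior Gamma(35, 72/5)
obs 13: x=2 → posterior Gamma(37, 77/5)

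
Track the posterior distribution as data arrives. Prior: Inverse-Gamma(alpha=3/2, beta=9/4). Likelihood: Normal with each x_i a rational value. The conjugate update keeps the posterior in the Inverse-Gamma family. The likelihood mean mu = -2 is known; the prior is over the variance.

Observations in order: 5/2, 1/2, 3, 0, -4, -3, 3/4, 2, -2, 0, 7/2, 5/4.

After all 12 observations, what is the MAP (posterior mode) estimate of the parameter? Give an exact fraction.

1067/136

obs 1: x=5/2 → posterior Inverse-Gamma(2, 99/8)
obs 2: x=1/2 → posterior Inverse-Gamma(5/2, 31/2)
obs 3: x=3 → posterior Inverse-Gamma(3, 28)
obs 4: x=0 → posterior Inverse-Gamma(7/2, 30)
obs 5: x=-4 → posterior Inverse-Gamma(4, 32)
obs 6: x=-3 → posterior Inverse-Gamma(9/2, 65/2)
obs 7: x=3/4 → posterior Inverse-Gamma(5, 1161/32)
obs 8: x=2 → posterior Inverse-Gamma(11/2, 1417/32)
obs 9: x=-2 → posterior Inverse-Gamma(6, 1417/32)
obs 10: x=0 → posterior Inverse-Gamma(13/2, 1481/32)
obs 11: x=7/2 → posterior Inverse-Gamma(7, 1965/32)
obs 12: x=5/4 → posterior Inverse-Gamma(15/2, 1067/16)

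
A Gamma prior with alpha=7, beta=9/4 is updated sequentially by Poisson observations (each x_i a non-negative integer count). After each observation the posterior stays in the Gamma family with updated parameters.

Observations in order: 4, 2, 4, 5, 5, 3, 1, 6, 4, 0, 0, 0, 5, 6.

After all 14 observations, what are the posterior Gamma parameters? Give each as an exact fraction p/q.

obs 1: x=4 → posterior Gamma(11, 13/4)
obs 2: x=2 → posterior Gamma(13, 17/4)
obs 3: x=4 → posterior Gamma(17, 21/4)
obs 4: x=5 → posterior Gamma(22, 25/4)
obs 5: x=5 → posterior Gamma(27, 29/4)
obs 6: x=3 → posterior Gamma(30, 33/4)
obs 7: x=1 → posterior Gamma(31, 37/4)
obs 8: x=6 → posterior Gamma(37, 41/4)
obs 9: x=4 → posterior Gamma(41, 45/4)
obs 10: x=0 → posterior Gamma(41, 49/4)
obs 11: x=0 → posterior Gamma(41, 53/4)
obs 12: x=0 → posterior Gamma(41, 57/4)
obs 13: x=5 → posterior Gamma(46, 61/4)
obs 14: x=6 → posterior Gamma(52, 65/4)

alpha=52, beta=65/4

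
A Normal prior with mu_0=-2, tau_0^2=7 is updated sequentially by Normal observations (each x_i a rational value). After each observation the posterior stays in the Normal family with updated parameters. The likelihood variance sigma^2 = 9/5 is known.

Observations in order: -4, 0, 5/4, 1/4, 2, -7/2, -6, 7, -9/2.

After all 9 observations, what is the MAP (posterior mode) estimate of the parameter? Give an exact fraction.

-187/216

obs 1: x=-4 → posterior Normal(-79/22, 63/44)
obs 2: x=0 → posterior Normal(-2, 63/79)
obs 3: x=5/4 → posterior Normal(-457/456, 21/38)
obs 4: x=1/4 → posterior Normal(-211/298, 63/149)
obs 5: x=2 → posterior Normal(-71/368, 63/184)
obs 6: x=-7/2 → posterior Normal(-158/219, 21/73)
obs 7: x=-6 → posterior Normal(-184/127, 63/254)
obs 8: x=7 → posterior Normal(-123/289, 63/289)
obs 9: x=-9/2 → posterior Normal(-187/216, 7/36)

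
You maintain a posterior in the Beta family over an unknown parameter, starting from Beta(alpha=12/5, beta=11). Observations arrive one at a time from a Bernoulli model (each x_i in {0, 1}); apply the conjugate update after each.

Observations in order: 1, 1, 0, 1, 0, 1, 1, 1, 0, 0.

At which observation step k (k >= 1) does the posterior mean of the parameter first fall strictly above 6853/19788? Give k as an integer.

k = 7

obs 1: x=1 → posterior Beta(17/5, 11)
obs 2: x=1 → posterior Beta(22/5, 11)
obs 3: x=0 → posterior Beta(22/5, 12)
obs 4: x=1 → posterior Beta(27/5, 12)
obs 5: x=0 → posterior Beta(27/5, 13)
obs 6: x=1 → posterior Beta(32/5, 13)
obs 7: x=1 → posterior Beta(37/5, 13)
obs 8: x=1 → posterior Beta(42/5, 13)
obs 9: x=0 → posterior Beta(42/5, 14)
obs 10: x=0 → posterior Beta(42/5, 15)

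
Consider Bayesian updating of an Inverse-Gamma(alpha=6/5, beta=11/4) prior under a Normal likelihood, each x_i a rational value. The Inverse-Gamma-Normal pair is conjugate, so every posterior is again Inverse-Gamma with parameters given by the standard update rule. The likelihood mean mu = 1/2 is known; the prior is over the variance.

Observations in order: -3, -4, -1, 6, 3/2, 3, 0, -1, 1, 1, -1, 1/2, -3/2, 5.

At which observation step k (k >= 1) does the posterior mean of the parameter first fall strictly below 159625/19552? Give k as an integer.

obs 1: x=-3 → posterior Inverse-Gamma(17/10, 71/8)
obs 2: x=-4 → posterior Inverse-Gamma(11/5, 19)
obs 3: x=-1 → posterior Inverse-Gamma(27/10, 161/8)
obs 4: x=6 → posterior Inverse-Gamma(16/5, 141/4)
obs 5: x=3/2 → posterior Inverse-Gamma(37/10, 143/4)
obs 6: x=3 → posterior Inverse-Gamma(21/5, 311/8)
obs 7: x=0 → posterior Inverse-Gamma(47/10, 39)
obs 8: x=-1 → posterior Inverse-Gamma(26/5, 321/8)
obs 9: x=1 → posterior Inverse-Gamma(57/10, 161/4)
obs 10: x=1 → posterior Inverse-Gamma(31/5, 323/8)
obs 11: x=-1 → posterior Inverse-Gamma(67/10, 83/2)
obs 12: x=1/2 → posterior Inverse-Gamma(36/5, 83/2)
obs 13: x=-3/2 → posterior Inverse-Gamma(77/10, 87/2)
obs 14: x=5 → posterior Inverse-Gamma(41/5, 429/8)

k = 10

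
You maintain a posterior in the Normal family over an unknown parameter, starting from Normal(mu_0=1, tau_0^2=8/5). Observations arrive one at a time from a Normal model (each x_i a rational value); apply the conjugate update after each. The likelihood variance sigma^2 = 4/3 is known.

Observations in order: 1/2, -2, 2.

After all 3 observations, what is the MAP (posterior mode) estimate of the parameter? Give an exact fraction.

obs 1: x=1/2 → posterior Normal(8/11, 8/11)
obs 2: x=-2 → posterior Normal(-4/17, 8/17)
obs 3: x=2 → posterior Normal(8/23, 8/23)

8/23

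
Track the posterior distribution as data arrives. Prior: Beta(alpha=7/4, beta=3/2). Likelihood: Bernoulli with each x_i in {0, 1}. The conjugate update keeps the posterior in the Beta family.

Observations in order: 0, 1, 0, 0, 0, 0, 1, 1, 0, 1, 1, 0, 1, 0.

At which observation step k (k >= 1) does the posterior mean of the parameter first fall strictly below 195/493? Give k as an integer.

k = 4

obs 1: x=0 → posterior Beta(7/4, 5/2)
obs 2: x=1 → posterior Beta(11/4, 5/2)
obs 3: x=0 → posterior Beta(11/4, 7/2)
obs 4: x=0 → posterior Beta(11/4, 9/2)
obs 5: x=0 → posterior Beta(11/4, 11/2)
obs 6: x=0 → posterior Beta(11/4, 13/2)
obs 7: x=1 → posterior Beta(15/4, 13/2)
obs 8: x=1 → posterior Beta(19/4, 13/2)
obs 9: x=0 → posterior Beta(19/4, 15/2)
obs 10: x=1 → posterior Beta(23/4, 15/2)
obs 11: x=1 → posterior Beta(27/4, 15/2)
obs 12: x=0 → posterior Beta(27/4, 17/2)
obs 13: x=1 → posterior Beta(31/4, 17/2)
obs 14: x=0 → posterior Beta(31/4, 19/2)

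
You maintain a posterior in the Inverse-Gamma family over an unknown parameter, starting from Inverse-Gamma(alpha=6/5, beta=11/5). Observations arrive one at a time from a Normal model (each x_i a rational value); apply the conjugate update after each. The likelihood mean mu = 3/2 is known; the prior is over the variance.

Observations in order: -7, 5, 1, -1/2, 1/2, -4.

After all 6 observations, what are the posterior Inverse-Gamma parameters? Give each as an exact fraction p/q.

obs 1: x=-7 → posterior Inverse-Gamma(17/10, 1533/40)
obs 2: x=5 → posterior Inverse-Gamma(11/5, 889/20)
obs 3: x=1 → posterior Inverse-Gamma(27/10, 1783/40)
obs 4: x=-1/2 → posterior Inverse-Gamma(16/5, 1863/40)
obs 5: x=1/2 → posterior Inverse-Gamma(37/10, 1883/40)
obs 6: x=-4 → posterior Inverse-Gamma(21/5, 311/5)

alpha=21/5, beta=311/5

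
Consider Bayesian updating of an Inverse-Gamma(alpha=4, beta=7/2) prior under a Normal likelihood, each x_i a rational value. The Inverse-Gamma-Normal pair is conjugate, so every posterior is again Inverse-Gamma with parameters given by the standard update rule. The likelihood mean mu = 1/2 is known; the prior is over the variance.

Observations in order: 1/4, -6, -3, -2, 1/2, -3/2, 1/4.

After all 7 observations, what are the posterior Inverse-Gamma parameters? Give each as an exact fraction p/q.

obs 1: x=1/4 → posterior Inverse-Gamma(9/2, 113/32)
obs 2: x=-6 → posterior Inverse-Gamma(5, 789/32)
obs 3: x=-3 → posterior Inverse-Gamma(11/2, 985/32)
obs 4: x=-2 → posterior Inverse-Gamma(6, 1085/32)
obs 5: x=1/2 → posterior Inverse-Gamma(13/2, 1085/32)
obs 6: x=-3/2 → posterior Inverse-Gamma(7, 1149/32)
obs 7: x=1/4 → posterior Inverse-Gamma(15/2, 575/16)

alpha=15/2, beta=575/16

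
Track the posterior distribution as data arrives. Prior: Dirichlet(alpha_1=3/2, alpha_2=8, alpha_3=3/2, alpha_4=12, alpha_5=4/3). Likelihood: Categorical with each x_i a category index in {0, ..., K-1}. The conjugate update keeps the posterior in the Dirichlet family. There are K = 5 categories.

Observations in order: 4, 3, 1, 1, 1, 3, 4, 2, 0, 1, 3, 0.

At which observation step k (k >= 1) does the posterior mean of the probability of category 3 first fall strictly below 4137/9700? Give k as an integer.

obs 1: x=4 → posterior Dirichlet(3/2, 8, 3/2, 12, 7/3)
obs 2: x=3 → posterior Dirichlet(3/2, 8, 3/2, 13, 7/3)
obs 3: x=1 → posterior Dirichlet(3/2, 9, 3/2, 13, 7/3)
obs 4: x=1 → posterior Dirichlet(3/2, 10, 3/2, 13, 7/3)
obs 5: x=1 → posterior Dirichlet(3/2, 11, 3/2, 13, 7/3)
obs 6: x=3 → posterior Dirichlet(3/2, 11, 3/2, 14, 7/3)
obs 7: x=4 → posterior Dirichlet(3/2, 11, 3/2, 14, 10/3)
obs 8: x=2 → posterior Dirichlet(3/2, 11, 5/2, 14, 10/3)
obs 9: x=0 → posterior Dirichlet(5/2, 11, 5/2, 14, 10/3)
obs 10: x=1 → posterior Dirichlet(5/2, 12, 5/2, 14, 10/3)
obs 11: x=3 → posterior Dirichlet(5/2, 12, 5/2, 15, 10/3)
obs 12: x=0 → posterior Dirichlet(7/2, 12, 5/2, 15, 10/3)

k = 9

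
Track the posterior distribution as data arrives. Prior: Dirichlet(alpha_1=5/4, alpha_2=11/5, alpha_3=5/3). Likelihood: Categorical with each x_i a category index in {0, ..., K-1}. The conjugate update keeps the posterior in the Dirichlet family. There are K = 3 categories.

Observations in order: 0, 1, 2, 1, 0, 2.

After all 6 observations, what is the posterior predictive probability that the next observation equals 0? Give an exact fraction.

obs 1: x=0 → posterior Dirichlet(9/4, 11/5, 5/3)
obs 2: x=1 → posterior Dirichlet(9/4, 16/5, 5/3)
obs 3: x=2 → posterior Dirichlet(9/4, 16/5, 8/3)
obs 4: x=1 → posterior Dirichlet(9/4, 21/5, 8/3)
obs 5: x=0 → posterior Dirichlet(13/4, 21/5, 8/3)
obs 6: x=2 → posterior Dirichlet(13/4, 21/5, 11/3)

195/667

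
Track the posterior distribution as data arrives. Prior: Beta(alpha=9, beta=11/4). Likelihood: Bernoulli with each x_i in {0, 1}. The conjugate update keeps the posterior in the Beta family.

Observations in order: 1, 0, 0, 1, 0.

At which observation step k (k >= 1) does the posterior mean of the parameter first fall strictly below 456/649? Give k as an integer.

obs 1: x=1 → posterior Beta(10, 11/4)
obs 2: x=0 → posterior Beta(10, 15/4)
obs 3: x=0 → posterior Beta(10, 19/4)
obs 4: x=1 → posterior Beta(11, 19/4)
obs 5: x=0 → posterior Beta(11, 23/4)

k = 3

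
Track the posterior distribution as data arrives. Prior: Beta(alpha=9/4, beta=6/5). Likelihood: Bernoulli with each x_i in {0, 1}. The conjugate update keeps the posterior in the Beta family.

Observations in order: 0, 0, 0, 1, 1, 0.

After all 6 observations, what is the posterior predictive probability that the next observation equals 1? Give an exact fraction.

85/189

obs 1: x=0 → posterior Beta(9/4, 11/5)
obs 2: x=0 → posterior Beta(9/4, 16/5)
obs 3: x=0 → posterior Beta(9/4, 21/5)
obs 4: x=1 → posterior Beta(13/4, 21/5)
obs 5: x=1 → posterior Beta(17/4, 21/5)
obs 6: x=0 → posterior Beta(17/4, 26/5)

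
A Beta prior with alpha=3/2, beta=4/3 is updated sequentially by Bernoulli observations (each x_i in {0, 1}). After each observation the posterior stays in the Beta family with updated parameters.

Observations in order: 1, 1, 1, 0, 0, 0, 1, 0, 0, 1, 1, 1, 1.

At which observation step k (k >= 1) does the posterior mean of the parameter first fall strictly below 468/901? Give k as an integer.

k = 6

obs 1: x=1 → posterior Beta(5/2, 4/3)
obs 2: x=1 → posterior Beta(7/2, 4/3)
obs 3: x=1 → posterior Beta(9/2, 4/3)
obs 4: x=0 → posterior Beta(9/2, 7/3)
obs 5: x=0 → posterior Beta(9/2, 10/3)
obs 6: x=0 → posterior Beta(9/2, 13/3)
obs 7: x=1 → posterior Beta(11/2, 13/3)
obs 8: x=0 → posterior Beta(11/2, 16/3)
obs 9: x=0 → posterior Beta(11/2, 19/3)
obs 10: x=1 → posterior Beta(13/2, 19/3)
obs 11: x=1 → posterior Beta(15/2, 19/3)
obs 12: x=1 → posterior Beta(17/2, 19/3)
obs 13: x=1 → posterior Beta(19/2, 19/3)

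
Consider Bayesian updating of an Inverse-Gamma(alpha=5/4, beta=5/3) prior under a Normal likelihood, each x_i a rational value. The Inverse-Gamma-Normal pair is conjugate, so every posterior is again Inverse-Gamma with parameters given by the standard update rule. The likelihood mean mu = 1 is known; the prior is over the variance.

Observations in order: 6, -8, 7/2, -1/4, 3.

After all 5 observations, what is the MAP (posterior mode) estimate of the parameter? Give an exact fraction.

obs 1: x=6 → posterior Inverse-Gamma(7/4, 85/6)
obs 2: x=-8 → posterior Inverse-Gamma(9/4, 164/3)
obs 3: x=7/2 → posterior Inverse-Gamma(11/4, 1387/24)
obs 4: x=-1/4 → posterior Inverse-Gamma(13/4, 5623/96)
obs 5: x=3 → posterior Inverse-Gamma(15/4, 5815/96)

5815/456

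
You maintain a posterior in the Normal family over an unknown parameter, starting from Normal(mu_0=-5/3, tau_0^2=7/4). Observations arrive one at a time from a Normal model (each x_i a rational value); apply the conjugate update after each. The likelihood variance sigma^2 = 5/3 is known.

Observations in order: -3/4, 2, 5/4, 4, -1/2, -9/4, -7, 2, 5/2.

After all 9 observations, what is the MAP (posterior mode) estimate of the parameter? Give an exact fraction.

-85/2508

obs 1: x=-3/4 → posterior Normal(-589/492, 35/41)
obs 2: x=2 → posterior Normal(-85/744, 35/62)
obs 3: x=5/4 → posterior Normal(115/498, 35/83)
obs 4: x=4 → posterior Normal(619/624, 35/104)
obs 5: x=-1/2 → posterior Normal(278/375, 7/25)
obs 6: x=-9/4 → posterior Normal(545/1752, 35/146)
obs 7: x=-7 → posterior Normal(-1219/2004, 35/167)
obs 8: x=2 → posterior Normal(-715/2256, 35/188)
obs 9: x=5/2 → posterior Normal(-85/2508, 35/209)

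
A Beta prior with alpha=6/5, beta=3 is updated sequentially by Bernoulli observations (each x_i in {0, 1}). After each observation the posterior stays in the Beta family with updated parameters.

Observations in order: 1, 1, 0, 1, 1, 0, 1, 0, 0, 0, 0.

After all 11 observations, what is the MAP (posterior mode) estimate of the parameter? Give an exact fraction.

13/33

obs 1: x=1 → posterior Beta(11/5, 3)
obs 2: x=1 → posterior Beta(16/5, 3)
obs 3: x=0 → posterior Beta(16/5, 4)
obs 4: x=1 → posterior Beta(21/5, 4)
obs 5: x=1 → posterior Beta(26/5, 4)
obs 6: x=0 → posterior Beta(26/5, 5)
obs 7: x=1 → posterior Beta(31/5, 5)
obs 8: x=0 → posterior Beta(31/5, 6)
obs 9: x=0 → posterior Beta(31/5, 7)
obs 10: x=0 → posterior Beta(31/5, 8)
obs 11: x=0 → posterior Beta(31/5, 9)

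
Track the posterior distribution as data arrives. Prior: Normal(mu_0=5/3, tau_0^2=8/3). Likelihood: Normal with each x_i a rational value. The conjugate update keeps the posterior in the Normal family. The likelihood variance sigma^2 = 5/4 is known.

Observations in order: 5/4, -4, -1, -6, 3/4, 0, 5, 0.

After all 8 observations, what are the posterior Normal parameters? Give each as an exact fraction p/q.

mu_0=-103/271, tau_0^2=40/271

obs 1: x=5/4 → posterior Normal(65/47, 40/47)
obs 2: x=-4 → posterior Normal(-63/79, 40/79)
obs 3: x=-1 → posterior Normal(-95/111, 40/111)
obs 4: x=-6 → posterior Normal(-287/143, 40/143)
obs 5: x=3/4 → posterior Normal(-263/175, 8/35)
obs 6: x=0 → posterior Normal(-263/207, 40/207)
obs 7: x=5 → posterior Normal(-103/239, 40/239)
obs 8: x=0 → posterior Normal(-103/271, 40/271)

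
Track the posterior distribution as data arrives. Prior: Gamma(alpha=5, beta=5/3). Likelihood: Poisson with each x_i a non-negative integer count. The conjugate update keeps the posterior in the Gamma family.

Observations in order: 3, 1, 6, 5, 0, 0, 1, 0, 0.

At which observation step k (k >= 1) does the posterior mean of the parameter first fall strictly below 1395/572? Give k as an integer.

k = 7

obs 1: x=3 → posterior Gamma(8, 8/3)
obs 2: x=1 → posterior Gamma(9, 11/3)
obs 3: x=6 → posterior Gamma(15, 14/3)
obs 4: x=5 → posterior Gamma(20, 17/3)
obs 5: x=0 → posterior Gamma(20, 20/3)
obs 6: x=0 → posterior Gamma(20, 23/3)
obs 7: x=1 → posterior Gamma(21, 26/3)
obs 8: x=0 → posterior Gamma(21, 29/3)
obs 9: x=0 → posterior Gamma(21, 32/3)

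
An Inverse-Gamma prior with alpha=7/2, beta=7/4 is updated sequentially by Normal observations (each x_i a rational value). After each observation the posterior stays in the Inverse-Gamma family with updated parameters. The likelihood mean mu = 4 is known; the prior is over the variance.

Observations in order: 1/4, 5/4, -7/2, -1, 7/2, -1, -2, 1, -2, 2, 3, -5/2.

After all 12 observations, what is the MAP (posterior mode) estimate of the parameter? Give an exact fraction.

99/8

obs 1: x=1/4 → posterior Inverse-Gamma(4, 281/32)
obs 2: x=5/4 → posterior Inverse-Gamma(9/2, 201/16)
obs 3: x=-7/2 → posterior Inverse-Gamma(5, 651/16)
obs 4: x=-1 → posterior Inverse-Gamma(11/2, 851/16)
obs 5: x=7/2 → posterior Inverse-Gamma(6, 853/16)
obs 6: x=-1 → posterior Inverse-Gamma(13/2, 1053/16)
obs 7: x=-2 → posterior Inverse-Gamma(7, 1341/16)
obs 8: x=1 → posterior Inverse-Gamma(15/2, 1413/16)
obs 9: x=-2 → posterior Inverse-Gamma(8, 1701/16)
obs 10: x=2 → posterior Inverse-Gamma(17/2, 1733/16)
obs 11: x=3 → posterior Inverse-Gamma(9, 1741/16)
obs 12: x=-5/2 → posterior Inverse-Gamma(19/2, 2079/16)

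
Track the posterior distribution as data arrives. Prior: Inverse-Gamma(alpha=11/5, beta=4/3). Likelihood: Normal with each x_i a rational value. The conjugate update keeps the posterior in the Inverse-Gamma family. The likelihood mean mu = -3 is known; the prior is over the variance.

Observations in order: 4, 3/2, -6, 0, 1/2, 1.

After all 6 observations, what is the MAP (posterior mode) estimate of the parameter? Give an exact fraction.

obs 1: x=4 → posterior Inverse-Gamma(27/10, 155/6)
obs 2: x=3/2 → posterior Inverse-Gamma(16/5, 863/24)
obs 3: x=-6 → posterior Inverse-Gamma(37/10, 971/24)
obs 4: x=0 → posterior Inverse-Gamma(21/5, 1079/24)
obs 5: x=1/2 → posterior Inverse-Gamma(47/10, 613/12)
obs 6: x=1 → posterior Inverse-Gamma(26/5, 709/12)

3545/372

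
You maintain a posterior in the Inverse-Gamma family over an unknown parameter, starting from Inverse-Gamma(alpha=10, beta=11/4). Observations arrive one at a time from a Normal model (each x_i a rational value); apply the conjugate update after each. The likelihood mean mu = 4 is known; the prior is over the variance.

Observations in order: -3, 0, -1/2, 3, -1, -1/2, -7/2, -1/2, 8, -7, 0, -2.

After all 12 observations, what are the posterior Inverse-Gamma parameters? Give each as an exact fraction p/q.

obs 1: x=-3 → posterior Inverse-Gamma(21/2, 109/4)
obs 2: x=0 → posterior Inverse-Gamma(11, 141/4)
obs 3: x=-1/2 → posterior Inverse-Gamma(23/2, 363/8)
obs 4: x=3 → posterior Inverse-Gamma(12, 367/8)
obs 5: x=-1 → posterior Inverse-Gamma(25/2, 467/8)
obs 6: x=-1/2 → posterior Inverse-Gamma(13, 137/2)
obs 7: x=-7/2 → posterior Inverse-Gamma(27/2, 773/8)
obs 8: x=-1/2 → posterior Inverse-Gamma(14, 427/4)
obs 9: x=8 → posterior Inverse-Gamma(29/2, 459/4)
obs 10: x=-7 → posterior Inverse-Gamma(15, 701/4)
obs 11: x=0 → posterior Inverse-Gamma(31/2, 733/4)
obs 12: x=-2 → posterior Inverse-Gamma(16, 805/4)

alpha=16, beta=805/4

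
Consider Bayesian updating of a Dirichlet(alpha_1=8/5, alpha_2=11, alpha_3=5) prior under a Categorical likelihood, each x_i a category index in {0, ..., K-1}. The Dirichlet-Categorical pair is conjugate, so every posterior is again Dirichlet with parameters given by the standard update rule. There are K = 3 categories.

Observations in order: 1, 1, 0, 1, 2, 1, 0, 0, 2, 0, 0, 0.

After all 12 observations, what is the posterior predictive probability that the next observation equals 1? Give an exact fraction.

obs 1: x=1 → posterior Dirichlet(8/5, 12, 5)
obs 2: x=1 → posterior Dirichlet(8/5, 13, 5)
obs 3: x=0 → posterior Dirichlet(13/5, 13, 5)
obs 4: x=1 → posterior Dirichlet(13/5, 14, 5)
obs 5: x=2 → posterior Dirichlet(13/5, 14, 6)
obs 6: x=1 → posterior Dirichlet(13/5, 15, 6)
obs 7: x=0 → posterior Dirichlet(18/5, 15, 6)
obs 8: x=0 → posterior Dirichlet(23/5, 15, 6)
obs 9: x=2 → posterior Dirichlet(23/5, 15, 7)
obs 10: x=0 → posterior Dirichlet(28/5, 15, 7)
obs 11: x=0 → posterior Dirichlet(33/5, 15, 7)
obs 12: x=0 → posterior Dirichlet(38/5, 15, 7)

75/148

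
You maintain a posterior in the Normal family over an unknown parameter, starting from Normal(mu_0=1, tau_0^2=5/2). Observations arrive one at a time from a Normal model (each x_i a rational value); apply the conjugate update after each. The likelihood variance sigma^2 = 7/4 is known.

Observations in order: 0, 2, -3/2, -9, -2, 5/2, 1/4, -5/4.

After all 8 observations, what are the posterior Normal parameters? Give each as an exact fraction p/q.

mu_0=-83/87, tau_0^2=35/174

obs 1: x=0 → posterior Normal(7/17, 35/34)
obs 2: x=2 → posterior Normal(1, 35/54)
obs 3: x=-3/2 → posterior Normal(12/37, 35/74)
obs 4: x=-9 → posterior Normal(-78/47, 35/94)
obs 5: x=-2 → posterior Normal(-98/57, 35/114)
obs 6: x=5/2 → posterior Normal(-73/67, 35/134)
obs 7: x=1/4 → posterior Normal(-141/154, 5/22)
obs 8: x=-5/4 → posterior Normal(-83/87, 35/174)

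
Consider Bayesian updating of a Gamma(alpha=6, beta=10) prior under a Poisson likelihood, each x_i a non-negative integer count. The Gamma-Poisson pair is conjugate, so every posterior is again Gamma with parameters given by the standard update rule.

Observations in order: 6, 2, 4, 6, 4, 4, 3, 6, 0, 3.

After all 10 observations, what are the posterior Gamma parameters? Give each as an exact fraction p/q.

obs 1: x=6 → posterior Gamma(12, 11)
obs 2: x=2 → posterior Gamma(14, 12)
obs 3: x=4 → posterior Gamma(18, 13)
obs 4: x=6 → posterior Gamma(24, 14)
obs 5: x=4 → posterior Gamma(28, 15)
obs 6: x=4 → posterior Gamma(32, 16)
obs 7: x=3 → posterior Gamma(35, 17)
obs 8: x=6 → posterior Gamma(41, 18)
obs 9: x=0 → posterior Gamma(41, 19)
obs 10: x=3 → posterior Gamma(44, 20)

alpha=44, beta=20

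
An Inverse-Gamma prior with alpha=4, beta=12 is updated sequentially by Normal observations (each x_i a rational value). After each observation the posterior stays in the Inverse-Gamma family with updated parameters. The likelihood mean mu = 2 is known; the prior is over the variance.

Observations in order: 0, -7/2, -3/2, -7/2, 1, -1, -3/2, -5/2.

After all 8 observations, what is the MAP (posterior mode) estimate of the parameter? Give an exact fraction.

191/24

obs 1: x=0 → posterior Inverse-Gamma(9/2, 14)
obs 2: x=-7/2 → posterior Inverse-Gamma(5, 233/8)
obs 3: x=-3/2 → posterior Inverse-Gamma(11/2, 141/4)
obs 4: x=-7/2 → posterior Inverse-Gamma(6, 403/8)
obs 5: x=1 → posterior Inverse-Gamma(13/2, 407/8)
obs 6: x=-1 → posterior Inverse-Gamma(7, 443/8)
obs 7: x=-3/2 → posterior Inverse-Gamma(15/2, 123/2)
obs 8: x=-5/2 → posterior Inverse-Gamma(8, 573/8)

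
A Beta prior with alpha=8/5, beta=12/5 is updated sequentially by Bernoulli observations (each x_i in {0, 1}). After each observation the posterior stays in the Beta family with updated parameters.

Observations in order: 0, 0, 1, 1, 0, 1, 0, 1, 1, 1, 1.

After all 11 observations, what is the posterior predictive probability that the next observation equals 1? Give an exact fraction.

43/75

obs 1: x=0 → posterior Beta(8/5, 17/5)
obs 2: x=0 → posterior Beta(8/5, 22/5)
obs 3: x=1 → posterior Beta(13/5, 22/5)
obs 4: x=1 → posterior Beta(18/5, 22/5)
obs 5: x=0 → posterior Beta(18/5, 27/5)
obs 6: x=1 → posterior Beta(23/5, 27/5)
obs 7: x=0 → posterior Beta(23/5, 32/5)
obs 8: x=1 → posterior Beta(28/5, 32/5)
obs 9: x=1 → posterior Beta(33/5, 32/5)
obs 10: x=1 → posterior Beta(38/5, 32/5)
obs 11: x=1 → posterior Beta(43/5, 32/5)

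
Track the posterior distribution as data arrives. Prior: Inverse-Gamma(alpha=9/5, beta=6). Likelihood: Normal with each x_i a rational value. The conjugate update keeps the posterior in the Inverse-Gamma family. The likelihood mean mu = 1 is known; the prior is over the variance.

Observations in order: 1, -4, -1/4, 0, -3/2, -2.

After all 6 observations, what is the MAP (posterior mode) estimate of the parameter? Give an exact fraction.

4385/928

obs 1: x=1 → posterior Inverse-Gamma(23/10, 6)
obs 2: x=-4 → posterior Inverse-Gamma(14/5, 37/2)
obs 3: x=-1/4 → posterior Inverse-Gamma(33/10, 617/32)
obs 4: x=0 → posterior Inverse-Gamma(19/5, 633/32)
obs 5: x=-3/2 → posterior Inverse-Gamma(43/10, 733/32)
obs 6: x=-2 → posterior Inverse-Gamma(24/5, 877/32)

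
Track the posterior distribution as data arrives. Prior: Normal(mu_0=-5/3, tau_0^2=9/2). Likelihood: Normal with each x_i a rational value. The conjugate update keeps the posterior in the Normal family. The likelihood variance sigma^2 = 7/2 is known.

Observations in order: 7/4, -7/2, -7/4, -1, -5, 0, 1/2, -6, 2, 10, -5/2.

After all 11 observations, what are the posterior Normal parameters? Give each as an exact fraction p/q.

mu_0=-367/636, tau_0^2=63/212

obs 1: x=7/4 → posterior Normal(49/192, 63/32)
obs 2: x=-7/2 → posterior Normal(-329/300, 63/50)
obs 3: x=-7/4 → posterior Normal(-259/204, 63/68)
obs 4: x=-1 → posterior Normal(-313/258, 63/86)
obs 5: x=-5 → posterior Normal(-583/312, 63/104)
obs 6: x=0 → posterior Normal(-583/366, 63/122)
obs 7: x=1/2 → posterior Normal(-139/105, 9/20)
obs 8: x=-6 → posterior Normal(-440/237, 63/158)
obs 9: x=2 → posterior Normal(-193/132, 63/176)
obs 10: x=10 → posterior Normal(-116/291, 63/194)
obs 11: x=-5/2 → posterior Normal(-367/636, 63/212)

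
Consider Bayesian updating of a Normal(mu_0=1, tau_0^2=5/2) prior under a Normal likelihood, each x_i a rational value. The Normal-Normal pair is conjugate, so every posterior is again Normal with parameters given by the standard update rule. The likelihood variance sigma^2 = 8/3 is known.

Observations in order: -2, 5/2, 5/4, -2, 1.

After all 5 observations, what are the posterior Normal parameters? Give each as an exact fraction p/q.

obs 1: x=-2 → posterior Normal(-14/31, 40/31)
obs 2: x=5/2 → posterior Normal(47/92, 20/23)
obs 3: x=5/4 → posterior Normal(169/244, 40/61)
obs 4: x=-2 → posterior Normal(49/304, 10/19)
obs 5: x=1 → posterior Normal(109/364, 40/91)

mu_0=109/364, tau_0^2=40/91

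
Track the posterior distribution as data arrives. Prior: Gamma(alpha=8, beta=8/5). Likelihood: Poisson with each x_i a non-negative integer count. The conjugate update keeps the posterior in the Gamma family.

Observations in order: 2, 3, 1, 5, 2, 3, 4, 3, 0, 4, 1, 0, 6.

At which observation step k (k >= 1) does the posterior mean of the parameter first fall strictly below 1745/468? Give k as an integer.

obs 1: x=2 → posterior Gamma(10, 13/5)
obs 2: x=3 → posterior Gamma(13, 18/5)
obs 3: x=1 → posterior Gamma(14, 23/5)
obs 4: x=5 → posterior Gamma(19, 28/5)
obs 5: x=2 → posterior Gamma(21, 33/5)
obs 6: x=3 → posterior Gamma(24, 38/5)
obs 7: x=4 → posterior Gamma(28, 43/5)
obs 8: x=3 → posterior Gamma(31, 48/5)
obs 9: x=0 → posterior Gamma(31, 53/5)
obs 10: x=4 → posterior Gamma(35, 58/5)
obs 11: x=1 → posterior Gamma(36, 63/5)
obs 12: x=0 → posterior Gamma(36, 68/5)
obs 13: x=6 → posterior Gamma(42, 73/5)

k = 2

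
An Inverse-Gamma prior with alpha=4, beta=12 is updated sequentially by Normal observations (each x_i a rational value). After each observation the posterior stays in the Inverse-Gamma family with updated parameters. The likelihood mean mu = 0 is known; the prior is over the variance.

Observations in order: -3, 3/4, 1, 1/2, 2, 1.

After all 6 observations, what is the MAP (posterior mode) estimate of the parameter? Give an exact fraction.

637/256

obs 1: x=-3 → posterior Inverse-Gamma(9/2, 33/2)
obs 2: x=3/4 → posterior Inverse-Gamma(5, 537/32)
obs 3: x=1 → posterior Inverse-Gamma(11/2, 553/32)
obs 4: x=1/2 → posterior Inverse-Gamma(6, 557/32)
obs 5: x=2 → posterior Inverse-Gamma(13/2, 621/32)
obs 6: x=1 → posterior Inverse-Gamma(7, 637/32)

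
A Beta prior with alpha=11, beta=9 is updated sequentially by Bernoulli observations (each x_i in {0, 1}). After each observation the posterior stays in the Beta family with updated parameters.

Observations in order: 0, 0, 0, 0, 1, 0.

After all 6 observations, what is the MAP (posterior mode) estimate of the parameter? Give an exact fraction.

11/24

obs 1: x=0 → posterior Beta(11, 10)
obs 2: x=0 → posterior Beta(11, 11)
obs 3: x=0 → posterior Beta(11, 12)
obs 4: x=0 → posterior Beta(11, 13)
obs 5: x=1 → posterior Beta(12, 13)
obs 6: x=0 → posterior Beta(12, 14)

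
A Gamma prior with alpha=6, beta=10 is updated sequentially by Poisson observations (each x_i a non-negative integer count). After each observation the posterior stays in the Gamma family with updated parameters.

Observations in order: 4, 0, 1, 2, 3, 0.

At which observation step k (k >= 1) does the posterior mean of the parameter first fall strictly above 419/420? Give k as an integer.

k = 5

obs 1: x=4 → posterior Gamma(10, 11)
obs 2: x=0 → posterior Gamma(10, 12)
obs 3: x=1 → posterior Gamma(11, 13)
obs 4: x=2 → posterior Gamma(13, 14)
obs 5: x=3 → posterior Gamma(16, 15)
obs 6: x=0 → posterior Gamma(16, 16)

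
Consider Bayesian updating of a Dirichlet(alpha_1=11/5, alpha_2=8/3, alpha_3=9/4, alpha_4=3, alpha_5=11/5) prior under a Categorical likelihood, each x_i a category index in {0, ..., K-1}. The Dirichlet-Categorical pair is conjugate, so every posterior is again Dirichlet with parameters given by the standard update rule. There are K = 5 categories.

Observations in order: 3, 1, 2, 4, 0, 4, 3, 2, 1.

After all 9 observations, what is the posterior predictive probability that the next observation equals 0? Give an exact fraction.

obs 1: x=3 → posterior Dirichlet(11/5, 8/3, 9/4, 4, 11/5)
obs 2: x=1 → posterior Dirichlet(11/5, 11/3, 9/4, 4, 11/5)
obs 3: x=2 → posterior Dirichlet(11/5, 11/3, 13/4, 4, 11/5)
obs 4: x=4 → posterior Dirichlet(11/5, 11/3, 13/4, 4, 16/5)
obs 5: x=0 → posterior Dirichlet(16/5, 11/3, 13/4, 4, 16/5)
obs 6: x=4 → posterior Dirichlet(16/5, 11/3, 13/4, 4, 21/5)
obs 7: x=3 → posterior Dirichlet(16/5, 11/3, 13/4, 5, 21/5)
obs 8: x=2 → posterior Dirichlet(16/5, 11/3, 17/4, 5, 21/5)
obs 9: x=1 → posterior Dirichlet(16/5, 14/3, 17/4, 5, 21/5)

192/1279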